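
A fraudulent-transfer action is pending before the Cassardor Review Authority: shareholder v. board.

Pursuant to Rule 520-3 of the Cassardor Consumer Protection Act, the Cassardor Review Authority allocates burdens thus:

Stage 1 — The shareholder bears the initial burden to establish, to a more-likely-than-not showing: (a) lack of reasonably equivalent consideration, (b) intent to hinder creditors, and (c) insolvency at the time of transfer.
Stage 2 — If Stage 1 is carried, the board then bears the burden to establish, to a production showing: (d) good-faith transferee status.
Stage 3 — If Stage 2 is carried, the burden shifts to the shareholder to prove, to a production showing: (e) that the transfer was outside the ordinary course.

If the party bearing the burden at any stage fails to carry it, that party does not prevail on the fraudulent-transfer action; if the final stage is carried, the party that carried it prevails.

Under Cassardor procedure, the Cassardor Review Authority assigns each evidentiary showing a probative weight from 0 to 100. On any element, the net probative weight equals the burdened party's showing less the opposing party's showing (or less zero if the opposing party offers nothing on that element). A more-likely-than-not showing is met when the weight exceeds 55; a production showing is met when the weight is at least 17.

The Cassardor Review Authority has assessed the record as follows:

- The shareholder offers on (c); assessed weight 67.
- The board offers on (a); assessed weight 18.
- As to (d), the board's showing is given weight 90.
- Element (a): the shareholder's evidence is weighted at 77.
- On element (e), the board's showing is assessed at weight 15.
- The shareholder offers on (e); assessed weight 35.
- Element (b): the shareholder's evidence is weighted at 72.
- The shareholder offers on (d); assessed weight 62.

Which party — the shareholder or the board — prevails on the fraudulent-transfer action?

Stage 1 (shareholder, a more-likely-than-not showing, weight exceeds 55): (a) net 77−18=59 > 55 — meets; (b) 72 > 55 — meets; (c) 67 > 55 — meets.
  The shareholder carries Stage 1; the board now bears the burden.
Stage 2 (board, a production showing, weight is at least 17): (d) net 90−62=28 ≥ 17 — meets.
  Stage 2 carried; the burden shifts to the shareholder.
Stage 3 (shareholder, a production showing, weight is at least 17): (e) net 35−15=20 ≥ 17 — meets.
  All elements met at the final stage.
All stages carried — the shareholder prevails.

shareholder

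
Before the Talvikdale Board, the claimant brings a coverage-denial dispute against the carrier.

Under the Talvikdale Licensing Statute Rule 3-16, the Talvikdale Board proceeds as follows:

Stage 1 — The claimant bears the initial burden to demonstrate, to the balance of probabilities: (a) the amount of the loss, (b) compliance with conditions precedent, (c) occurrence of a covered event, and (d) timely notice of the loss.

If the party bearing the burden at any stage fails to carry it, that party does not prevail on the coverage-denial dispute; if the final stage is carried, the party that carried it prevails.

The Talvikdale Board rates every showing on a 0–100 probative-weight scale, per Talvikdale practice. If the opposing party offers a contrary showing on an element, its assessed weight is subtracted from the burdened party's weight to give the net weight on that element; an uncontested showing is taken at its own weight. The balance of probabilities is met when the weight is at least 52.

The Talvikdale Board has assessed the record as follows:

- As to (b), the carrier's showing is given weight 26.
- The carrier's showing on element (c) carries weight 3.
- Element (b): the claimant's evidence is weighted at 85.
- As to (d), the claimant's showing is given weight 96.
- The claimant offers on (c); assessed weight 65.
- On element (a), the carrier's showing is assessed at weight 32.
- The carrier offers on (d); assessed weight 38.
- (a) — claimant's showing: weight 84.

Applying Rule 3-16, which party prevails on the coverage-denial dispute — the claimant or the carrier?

Stage 1 (claimant, the balance of probabilities, weight is at least 52): (a) net 84−32=52 ≥ 52 — meets; (b) net 85−26=59 ≥ 52 — meets; (c) net 65−3=62 ≥ 52 — meets; (d) net 96−38=58 ≥ 52 — meets.
  The claimant carries the last stage.
All stages carried — the claimant prevails.

claimant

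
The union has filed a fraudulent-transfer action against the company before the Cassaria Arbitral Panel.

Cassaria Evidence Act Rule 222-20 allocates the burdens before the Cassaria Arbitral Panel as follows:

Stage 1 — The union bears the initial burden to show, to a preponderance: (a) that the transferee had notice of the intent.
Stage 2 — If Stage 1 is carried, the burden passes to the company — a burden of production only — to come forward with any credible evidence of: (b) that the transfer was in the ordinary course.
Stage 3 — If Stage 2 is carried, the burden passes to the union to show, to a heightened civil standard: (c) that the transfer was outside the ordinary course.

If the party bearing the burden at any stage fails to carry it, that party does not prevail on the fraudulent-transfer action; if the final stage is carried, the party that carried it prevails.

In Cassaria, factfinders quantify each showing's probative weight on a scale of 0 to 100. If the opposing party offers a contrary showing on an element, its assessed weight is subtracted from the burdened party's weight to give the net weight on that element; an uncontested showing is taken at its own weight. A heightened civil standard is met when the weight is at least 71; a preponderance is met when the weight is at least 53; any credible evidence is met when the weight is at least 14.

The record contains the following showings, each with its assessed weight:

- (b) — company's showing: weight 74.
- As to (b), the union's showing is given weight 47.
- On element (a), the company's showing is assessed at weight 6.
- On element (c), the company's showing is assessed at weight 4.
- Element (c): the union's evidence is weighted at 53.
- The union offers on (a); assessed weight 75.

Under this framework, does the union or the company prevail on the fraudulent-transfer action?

Stage 1 (union, a preponderance, weight is at least 53): (a) net 75−6=69 ≥ 53 — meets.
  Stage 1 carried; the burden shifts to the company.
Stage 2 (company, any credible evidence, weight is at least 14): (b) net 74−47=27 ≥ 14 — meets.
  Stage 2 carried; the burden shifts to the union.
Stage 3 (union, a heightened civil standard, weight is at least 71): (c) net 53−4=49 < 71 — fails.
  Stage 3 not carried; the union fails its burden.
So the company prevails.

company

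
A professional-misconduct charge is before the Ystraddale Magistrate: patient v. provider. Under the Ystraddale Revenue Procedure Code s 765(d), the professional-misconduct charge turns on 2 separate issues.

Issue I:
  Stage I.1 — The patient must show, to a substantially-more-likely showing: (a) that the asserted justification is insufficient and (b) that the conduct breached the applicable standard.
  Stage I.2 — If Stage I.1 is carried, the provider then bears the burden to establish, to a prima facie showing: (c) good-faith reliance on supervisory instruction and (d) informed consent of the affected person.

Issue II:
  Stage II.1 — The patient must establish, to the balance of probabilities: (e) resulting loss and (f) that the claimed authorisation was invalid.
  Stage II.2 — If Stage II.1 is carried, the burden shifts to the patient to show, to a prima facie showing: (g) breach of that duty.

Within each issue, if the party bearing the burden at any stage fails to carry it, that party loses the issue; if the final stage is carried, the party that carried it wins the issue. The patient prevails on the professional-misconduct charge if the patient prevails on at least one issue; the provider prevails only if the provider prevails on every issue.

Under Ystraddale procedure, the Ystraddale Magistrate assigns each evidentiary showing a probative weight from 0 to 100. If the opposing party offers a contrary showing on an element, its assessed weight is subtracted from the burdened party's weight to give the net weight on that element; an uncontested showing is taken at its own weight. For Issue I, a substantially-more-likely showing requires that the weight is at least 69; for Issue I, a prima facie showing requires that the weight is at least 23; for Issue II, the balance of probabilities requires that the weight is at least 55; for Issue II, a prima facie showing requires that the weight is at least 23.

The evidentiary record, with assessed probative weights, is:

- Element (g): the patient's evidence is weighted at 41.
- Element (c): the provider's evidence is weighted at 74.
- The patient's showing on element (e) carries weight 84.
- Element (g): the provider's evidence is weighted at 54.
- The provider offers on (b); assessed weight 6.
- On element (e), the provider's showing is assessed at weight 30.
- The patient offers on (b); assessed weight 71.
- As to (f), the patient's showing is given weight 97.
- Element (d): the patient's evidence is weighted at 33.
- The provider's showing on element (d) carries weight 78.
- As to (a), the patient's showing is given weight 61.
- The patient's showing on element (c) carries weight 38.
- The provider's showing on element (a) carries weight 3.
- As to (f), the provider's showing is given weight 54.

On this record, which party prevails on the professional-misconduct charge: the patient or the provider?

— Issue I —
Stage I.1 — burden on patient; standard: a substantially-more-likely showing (weight is at least 69).
    (a): 61 − 3 = 58 < 69 [not met]
    (b): 71 − 6 = 65 < 69 [not met]
  Stage I.1 not carried; the patient fails its burden.
The provider prevails on this issue.
— Issue II —
Stage II.1 (patient, the balance of probabilities, weight is at least 55): (e) net 84−30=54 < 55 — fails; (f) net 97−54=43 < 55 — fails.
  Stage II.1 not carried; the patient fails its burden.
The provider prevails on this issue.
Per-issue: Issue I → provider; Issue II → provider. The patient must prevail on at least one issue; overall, the provider prevails.

provider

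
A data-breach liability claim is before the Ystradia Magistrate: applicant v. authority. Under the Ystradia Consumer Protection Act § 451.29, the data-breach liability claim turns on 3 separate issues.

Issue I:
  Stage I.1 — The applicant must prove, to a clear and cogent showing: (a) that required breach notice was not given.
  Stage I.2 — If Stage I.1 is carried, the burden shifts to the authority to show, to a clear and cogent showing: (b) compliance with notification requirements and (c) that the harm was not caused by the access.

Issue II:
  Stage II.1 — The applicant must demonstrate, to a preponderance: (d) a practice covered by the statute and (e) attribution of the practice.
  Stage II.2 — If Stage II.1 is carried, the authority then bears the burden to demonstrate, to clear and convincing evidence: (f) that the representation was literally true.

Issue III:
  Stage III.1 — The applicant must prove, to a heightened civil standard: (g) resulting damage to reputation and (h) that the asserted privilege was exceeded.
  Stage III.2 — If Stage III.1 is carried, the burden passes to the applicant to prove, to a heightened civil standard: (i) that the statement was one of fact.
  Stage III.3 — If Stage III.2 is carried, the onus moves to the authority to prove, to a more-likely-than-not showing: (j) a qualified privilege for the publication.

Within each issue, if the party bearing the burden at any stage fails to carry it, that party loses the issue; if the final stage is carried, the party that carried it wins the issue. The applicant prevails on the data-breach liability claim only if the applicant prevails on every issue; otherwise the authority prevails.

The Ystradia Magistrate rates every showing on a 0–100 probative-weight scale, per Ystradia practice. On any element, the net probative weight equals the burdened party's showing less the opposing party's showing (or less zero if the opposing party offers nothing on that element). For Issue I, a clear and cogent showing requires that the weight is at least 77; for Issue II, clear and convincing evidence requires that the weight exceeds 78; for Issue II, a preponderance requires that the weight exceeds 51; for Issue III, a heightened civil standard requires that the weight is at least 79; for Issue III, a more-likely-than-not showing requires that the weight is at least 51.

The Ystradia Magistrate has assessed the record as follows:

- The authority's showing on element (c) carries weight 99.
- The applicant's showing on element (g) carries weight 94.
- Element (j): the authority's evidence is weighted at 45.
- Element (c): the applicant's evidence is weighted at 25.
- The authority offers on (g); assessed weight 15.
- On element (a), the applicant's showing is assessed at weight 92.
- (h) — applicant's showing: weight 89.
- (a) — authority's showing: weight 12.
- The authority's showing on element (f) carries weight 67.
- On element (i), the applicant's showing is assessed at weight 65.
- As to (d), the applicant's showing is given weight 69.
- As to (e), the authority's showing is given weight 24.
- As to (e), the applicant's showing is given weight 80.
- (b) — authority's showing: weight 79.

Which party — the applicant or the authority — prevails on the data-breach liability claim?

— Issue I —
Stage I.1 — burden on applicant; standard: a clear and cogent showing (weight is at least 77).
    (a): 92 − 12 = 80 ≥ 77 [met]
  The applicant carries Stage I.1; the authority now bears the burden.
Stage I.2 — burden on authority; standard: a clear and cogent showing (weight is at least 77).
    (b): 79 ≥ 77 [met]
    (c): 99 − 25 = 74 < 77 [not met]
  Not every element is met, so the authority fails to carry Stage I.2.
So the applicant prevails on this issue.
— Issue II —
Stage II.1 — burden on applicant; standard: a preponderance (weight exceeds 51).
    (d): 69 > 51 [met]
    (e): 80 − 24 = 56 > 51 [met]
  Stage II.1 is satisfied; the onus moves to the authority.
Stage II.2 — burden on authority; standard: clear and convincing evidence (weight exceeds 78).
    (f): 67 ≤ 78 [not met]
  The authority does not carry Stage II.2.
The analysis ends at Stage II.2; the applicant prevails on this issue.
— Issue III —
At Stage III.1 the applicant must meet a heightened civil standard (weight is at least 79): on (g) the weight is 94 less the opposing 15 gives net 79, ≥ 79, so (g) meets the standard; on (h) the weight is 89, which does reach 79, so (h) meets the standard.
  All elements met. The applicant retains the burden for Stage III.2.
At Stage III.2 the applicant must meet a heightened civil standard (weight is at least 79): on (i) the weight is 65, which does not reach 79, so (i) does not meet the standard.
  Stage III.2 not carried; the applicant fails its burden.
So the authority prevails on this issue.
Per-issue: Issue I → applicant; Issue II → applicant; Issue III → authority. The applicant must prevail on every issue; overall, the authority prevails.

authority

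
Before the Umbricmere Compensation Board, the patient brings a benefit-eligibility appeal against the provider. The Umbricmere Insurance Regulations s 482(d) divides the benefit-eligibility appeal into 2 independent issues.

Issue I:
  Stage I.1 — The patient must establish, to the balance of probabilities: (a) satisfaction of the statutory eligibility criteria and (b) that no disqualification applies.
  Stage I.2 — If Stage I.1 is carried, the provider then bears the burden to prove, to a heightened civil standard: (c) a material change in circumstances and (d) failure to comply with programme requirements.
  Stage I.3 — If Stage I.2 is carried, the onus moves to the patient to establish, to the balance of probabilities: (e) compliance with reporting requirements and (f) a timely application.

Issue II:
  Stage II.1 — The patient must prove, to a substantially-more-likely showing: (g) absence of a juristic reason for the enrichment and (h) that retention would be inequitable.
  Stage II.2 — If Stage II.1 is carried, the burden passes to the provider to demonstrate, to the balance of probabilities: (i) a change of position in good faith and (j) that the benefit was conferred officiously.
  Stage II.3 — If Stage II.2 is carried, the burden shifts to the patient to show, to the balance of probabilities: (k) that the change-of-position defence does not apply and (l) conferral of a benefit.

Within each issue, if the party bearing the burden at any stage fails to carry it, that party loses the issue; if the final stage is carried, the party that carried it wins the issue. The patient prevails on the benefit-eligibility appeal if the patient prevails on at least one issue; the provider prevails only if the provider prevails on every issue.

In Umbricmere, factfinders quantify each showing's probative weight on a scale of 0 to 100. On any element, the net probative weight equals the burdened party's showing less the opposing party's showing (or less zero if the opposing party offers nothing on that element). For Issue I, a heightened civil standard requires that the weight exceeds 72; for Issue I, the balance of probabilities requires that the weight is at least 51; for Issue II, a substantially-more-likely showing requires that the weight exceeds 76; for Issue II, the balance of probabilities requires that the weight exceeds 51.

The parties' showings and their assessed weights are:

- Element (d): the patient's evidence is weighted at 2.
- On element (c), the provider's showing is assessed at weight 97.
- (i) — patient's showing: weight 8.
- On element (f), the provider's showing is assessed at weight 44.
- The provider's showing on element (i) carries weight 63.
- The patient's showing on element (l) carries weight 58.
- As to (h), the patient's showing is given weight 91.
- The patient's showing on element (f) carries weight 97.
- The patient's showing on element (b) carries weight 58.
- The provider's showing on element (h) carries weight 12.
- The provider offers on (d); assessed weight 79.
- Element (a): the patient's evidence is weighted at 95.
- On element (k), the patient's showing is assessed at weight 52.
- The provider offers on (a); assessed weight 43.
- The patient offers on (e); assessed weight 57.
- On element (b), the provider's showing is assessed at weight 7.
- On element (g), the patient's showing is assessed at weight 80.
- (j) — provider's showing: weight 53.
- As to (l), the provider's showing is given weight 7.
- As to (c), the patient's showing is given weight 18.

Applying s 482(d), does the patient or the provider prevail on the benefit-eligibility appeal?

patient

— Issue I —
Stage I.1 (patient, the balance of probabilities, weight is at least 51): (a) net 95−43=52 ≥ 51 — meets; (b) net 58−7=51 ≥ 51 — meets.
  All elements met. The burden passes to the provider.
Stage I.2 (provider, a heightened civil standard, weight exceeds 72): (c) net 97−18=79 > 72 — meets; (d) net 79−2=77 > 72 — meets.
  The provider carries Stage I.2; the patient now bears the burden.
Stage I.3 (patient, the balance of probabilities, weight is at least 51): (e) 57 ≥ 51 — meets; (f) net 97−44=53 ≥ 51 — meets.
  The patient carries the last stage.
All stages carried — the patient prevails on this issue.
— Issue II —
Stage II.1 — burden on patient; standard: a substantially-more-likely showing (weight exceeds 76).
    (g): 80 > 76 [met]
    (h): 91 − 12 = 79 > 76 [met]
  All elements met. The burden passes to the provider.
Stage II.2 — burden on provider; standard: the balance of probabilities (weight exceeds 51).
    (i): 63 − 8 = 55 > 51 [met]
    (j): 53 > 51 [met]
  All elements met. The burden passes to the patient.
Stage II.3 — burden on patient; standard: the balance of probabilities (weight exceeds 51).
    (k): 52 > 51 [met]
    (l): 58 − 7 = 51 ≤ 51 [not met]
  Stage II.3 not carried; the patient fails its burden.
So the provider prevails on this issue.
Per-issue: Issue I → patient; Issue II → provider. The patient must prevail on at least one issue; overall, the patient prevails.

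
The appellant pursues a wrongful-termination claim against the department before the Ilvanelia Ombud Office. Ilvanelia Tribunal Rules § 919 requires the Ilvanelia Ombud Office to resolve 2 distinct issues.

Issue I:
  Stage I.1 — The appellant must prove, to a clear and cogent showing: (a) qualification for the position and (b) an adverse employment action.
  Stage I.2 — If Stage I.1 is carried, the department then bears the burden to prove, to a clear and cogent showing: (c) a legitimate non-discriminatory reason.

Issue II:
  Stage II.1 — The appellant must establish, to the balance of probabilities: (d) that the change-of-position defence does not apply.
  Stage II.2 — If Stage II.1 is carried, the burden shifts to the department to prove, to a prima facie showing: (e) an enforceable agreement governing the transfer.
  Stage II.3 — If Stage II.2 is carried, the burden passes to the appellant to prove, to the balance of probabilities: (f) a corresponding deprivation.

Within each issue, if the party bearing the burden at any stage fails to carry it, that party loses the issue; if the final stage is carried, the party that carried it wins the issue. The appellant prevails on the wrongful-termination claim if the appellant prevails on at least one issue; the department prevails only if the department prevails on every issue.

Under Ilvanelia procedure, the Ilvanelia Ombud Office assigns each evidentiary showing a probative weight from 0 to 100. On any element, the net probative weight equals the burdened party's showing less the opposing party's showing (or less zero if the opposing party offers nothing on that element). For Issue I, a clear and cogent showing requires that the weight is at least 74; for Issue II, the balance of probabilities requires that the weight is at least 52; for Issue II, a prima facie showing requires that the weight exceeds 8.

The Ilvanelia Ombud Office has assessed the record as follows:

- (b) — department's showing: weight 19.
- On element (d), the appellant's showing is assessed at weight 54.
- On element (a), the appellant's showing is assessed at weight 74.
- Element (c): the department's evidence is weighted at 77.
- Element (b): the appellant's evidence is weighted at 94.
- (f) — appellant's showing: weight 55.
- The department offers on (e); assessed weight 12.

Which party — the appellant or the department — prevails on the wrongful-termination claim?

appellant

— Issue I —
At Stage I.1 the appellant must meet a clear and cogent showing (weight is at least 74): on (a) the weight is 74, which does reach 74, so (a) meets the standard; on (b) the weight is 94 less the opposing 19 gives net 75, ≥ 74, so (b) meets the standard.
  Stage I.1 is satisfied; the onus moves to the department.
At Stage I.2 the department must meet a clear and cogent showing (weight is at least 74): on (c) the weight is 77, ≥ 74, so (c) meets the standard.
  The department carries the last stage.
With every stage satisfied, the department prevails on this issue.
— Issue II —
Stage II.1 (appellant, the balance of probabilities, weight is at least 52): (d) 54 ≥ 52 — meets.
  All elements met. The burden passes to the department.
Stage II.2 (department, a prima facie showing, weight exceeds 8): (e) 12 > 8 — meets.
  Stage II.2 carried; the burden shifts to the appellant.
Stage II.3 (appellant, the balance of probabilities, weight is at least 52): (f) 55 ≥ 52 — meets.
  Stage II.3 carried; the final stage is satisfied.
All stages carried — the appellant prevails on this issue.
Per-issue: Issue I → department; Issue II → appellant. The appellant must prevail on at least one issue; overall, the appellant prevails.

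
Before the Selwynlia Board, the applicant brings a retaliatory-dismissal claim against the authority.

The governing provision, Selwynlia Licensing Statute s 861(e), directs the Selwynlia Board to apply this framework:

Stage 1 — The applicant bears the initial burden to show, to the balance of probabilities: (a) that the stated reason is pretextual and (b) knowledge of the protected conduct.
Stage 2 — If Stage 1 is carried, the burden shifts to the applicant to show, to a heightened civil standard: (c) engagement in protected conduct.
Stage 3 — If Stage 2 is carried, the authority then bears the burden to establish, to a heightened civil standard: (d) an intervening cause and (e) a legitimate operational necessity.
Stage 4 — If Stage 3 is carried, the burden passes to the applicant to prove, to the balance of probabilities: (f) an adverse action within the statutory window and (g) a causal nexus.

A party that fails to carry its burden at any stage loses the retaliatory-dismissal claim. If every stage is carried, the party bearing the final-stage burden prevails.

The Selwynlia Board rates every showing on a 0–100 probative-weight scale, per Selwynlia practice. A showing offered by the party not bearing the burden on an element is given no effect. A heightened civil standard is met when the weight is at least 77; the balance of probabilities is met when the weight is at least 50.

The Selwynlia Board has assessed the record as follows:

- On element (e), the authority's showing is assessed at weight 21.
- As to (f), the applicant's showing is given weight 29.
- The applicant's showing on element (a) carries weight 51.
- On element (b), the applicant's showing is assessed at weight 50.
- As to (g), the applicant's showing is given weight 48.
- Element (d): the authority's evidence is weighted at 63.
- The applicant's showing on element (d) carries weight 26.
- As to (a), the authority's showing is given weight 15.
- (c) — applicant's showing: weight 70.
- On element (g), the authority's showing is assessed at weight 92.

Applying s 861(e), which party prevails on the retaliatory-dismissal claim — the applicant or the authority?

Stage 1 (applicant, the balance of probabilities, weight is at least 50): (a) 51 (authority's 15 disregarded) ≥ 50 — meets; (b) 50 ≥ 50 — meets.
  All elements met. The applicant retains the burden for Stage 2.
Stage 2 (applicant, a heightened civil standard, weight is at least 77): (c) 70 < 77 — fails.
  The applicant does not carry Stage 2.
The authority prevails.

authority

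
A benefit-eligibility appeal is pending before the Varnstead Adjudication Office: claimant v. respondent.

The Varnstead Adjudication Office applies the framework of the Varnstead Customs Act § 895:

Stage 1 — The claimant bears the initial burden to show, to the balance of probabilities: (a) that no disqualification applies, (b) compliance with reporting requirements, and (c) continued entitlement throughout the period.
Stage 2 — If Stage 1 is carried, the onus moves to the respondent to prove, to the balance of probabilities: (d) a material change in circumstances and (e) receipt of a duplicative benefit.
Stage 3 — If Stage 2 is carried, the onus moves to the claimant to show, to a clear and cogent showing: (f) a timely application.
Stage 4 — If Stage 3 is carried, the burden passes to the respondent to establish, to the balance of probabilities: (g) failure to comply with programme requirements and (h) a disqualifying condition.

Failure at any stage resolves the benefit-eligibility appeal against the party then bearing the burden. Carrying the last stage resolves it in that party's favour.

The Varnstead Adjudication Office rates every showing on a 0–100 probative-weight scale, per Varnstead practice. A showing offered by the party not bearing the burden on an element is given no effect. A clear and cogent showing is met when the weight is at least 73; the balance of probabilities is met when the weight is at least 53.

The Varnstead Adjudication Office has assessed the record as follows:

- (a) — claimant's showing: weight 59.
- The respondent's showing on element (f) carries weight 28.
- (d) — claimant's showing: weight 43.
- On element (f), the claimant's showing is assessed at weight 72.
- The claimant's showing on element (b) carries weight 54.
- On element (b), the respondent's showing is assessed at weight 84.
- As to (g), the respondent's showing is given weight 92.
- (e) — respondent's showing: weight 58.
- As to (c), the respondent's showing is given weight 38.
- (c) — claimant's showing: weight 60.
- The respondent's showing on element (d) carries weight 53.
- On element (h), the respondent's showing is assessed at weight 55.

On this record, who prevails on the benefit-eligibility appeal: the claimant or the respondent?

respondent

Stage 1 — burden on claimant; standard: the balance of probabilities (weight is at least 53).
    (a): 59 ≥ 53 [met]
    (b): 54 (respondent's 84 disregarded) ≥ 53 [met]
    (c): 60 (respondent's 38 disregarded) ≥ 53 [met]
  All elements met. The burden passes to the respondent.
Stage 2 — burden on respondent; standard: the balance of probabilities (weight is at least 53).
    (d): 53 (claimant's 43 disregarded) ≥ 53 [met]
    (e): 58 ≥ 53 [met]
  All elements met. The burden passes to the claimant.
Stage 3 — burden on claimant; standard: a clear and cogent showing (weight is at least 73).
    (f): 72 (respondent's 28 disregarded) < 73 [not met]
  The claimant does not carry Stage 3.
The analysis ends at Stage 3; the respondent prevails.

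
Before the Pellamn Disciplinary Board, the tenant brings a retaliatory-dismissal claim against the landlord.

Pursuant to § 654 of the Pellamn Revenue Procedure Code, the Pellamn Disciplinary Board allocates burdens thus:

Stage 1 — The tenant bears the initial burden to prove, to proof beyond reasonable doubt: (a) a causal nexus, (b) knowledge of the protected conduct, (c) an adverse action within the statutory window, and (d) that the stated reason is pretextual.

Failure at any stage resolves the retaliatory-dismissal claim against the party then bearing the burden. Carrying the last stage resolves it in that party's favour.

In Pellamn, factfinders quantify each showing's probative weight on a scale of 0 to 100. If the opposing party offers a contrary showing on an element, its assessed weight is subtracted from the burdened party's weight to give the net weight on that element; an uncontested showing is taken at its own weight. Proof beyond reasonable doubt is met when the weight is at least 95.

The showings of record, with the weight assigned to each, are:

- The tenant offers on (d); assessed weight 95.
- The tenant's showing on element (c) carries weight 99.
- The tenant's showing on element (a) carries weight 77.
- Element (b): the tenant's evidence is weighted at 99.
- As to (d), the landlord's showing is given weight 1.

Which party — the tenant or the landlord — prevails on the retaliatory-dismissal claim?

landlord

Stage 1 — burden on tenant; standard: proof beyond reasonable doubt (weight is at least 95).
    (a): 77 < 95 [not met]
    (b): 99 ≥ 95 [met]
    (c): 99 ≥ 95 [met]
    (d): 95 − 1 = 94 < 95 [not met]
  The tenant does not carry Stage 1.
The analysis ends at Stage 1; the landlord prevails.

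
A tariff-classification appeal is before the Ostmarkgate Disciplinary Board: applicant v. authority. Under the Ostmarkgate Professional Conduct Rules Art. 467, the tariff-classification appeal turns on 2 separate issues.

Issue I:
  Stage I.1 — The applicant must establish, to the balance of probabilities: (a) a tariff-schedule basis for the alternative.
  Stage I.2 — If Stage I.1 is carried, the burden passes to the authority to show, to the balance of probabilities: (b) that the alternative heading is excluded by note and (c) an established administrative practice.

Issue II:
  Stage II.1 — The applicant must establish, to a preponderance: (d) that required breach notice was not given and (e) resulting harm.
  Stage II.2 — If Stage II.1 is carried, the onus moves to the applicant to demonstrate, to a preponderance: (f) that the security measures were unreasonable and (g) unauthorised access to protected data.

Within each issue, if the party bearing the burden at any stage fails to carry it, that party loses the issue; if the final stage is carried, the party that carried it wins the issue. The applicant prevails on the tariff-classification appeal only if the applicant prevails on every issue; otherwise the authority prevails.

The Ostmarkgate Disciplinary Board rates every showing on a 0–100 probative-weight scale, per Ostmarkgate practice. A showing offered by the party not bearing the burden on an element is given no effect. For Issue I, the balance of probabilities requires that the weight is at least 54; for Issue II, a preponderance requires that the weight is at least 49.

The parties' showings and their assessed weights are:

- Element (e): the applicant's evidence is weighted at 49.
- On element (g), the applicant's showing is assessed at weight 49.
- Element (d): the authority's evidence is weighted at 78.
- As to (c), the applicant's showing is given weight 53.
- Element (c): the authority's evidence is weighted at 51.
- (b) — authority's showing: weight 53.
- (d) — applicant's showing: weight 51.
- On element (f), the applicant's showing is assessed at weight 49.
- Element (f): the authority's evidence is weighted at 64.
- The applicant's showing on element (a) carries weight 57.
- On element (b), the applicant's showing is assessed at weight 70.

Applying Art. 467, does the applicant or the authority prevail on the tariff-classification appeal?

— Issue I —
Stage I.1 (applicant, the balance of probabilities, weight is at least 54): (a) 57 ≥ 54 — meets.
  All elements met. The burden passes to the authority.
Stage I.2 (authority, the balance of probabilities, weight is at least 54): (b) 53 (applicant's 70 disregarded) < 54 — fails; (c) 51 (applicant's 53 disregarded) < 54 — fails.
  The authority does not carry Stage I.2.
The applicant prevails on this issue.
— Issue II —
Stage II.1 (applicant, a preponderance, weight is at least 49): (d) 51 (authority's 78 disregarded) ≥ 49 — meets; (e) 49 ≥ 49 — meets.
  All elements met. The applicant retains the burden for Stage II.2.
Stage II.2 (applicant, a preponderance, weight is at least 49): (f) 49 (authority's 64 disregarded) ≥ 49 — meets; (g) 49 ≥ 49 — meets.
  Stage II.2 carried; the final stage is satisfied.
Every stage carried; the applicant prevails on this issue.
Per-issue: Issue I → applicant; Issue II → applicant. The applicant must prevail on every issue; overall, the applicant prevails.

applicant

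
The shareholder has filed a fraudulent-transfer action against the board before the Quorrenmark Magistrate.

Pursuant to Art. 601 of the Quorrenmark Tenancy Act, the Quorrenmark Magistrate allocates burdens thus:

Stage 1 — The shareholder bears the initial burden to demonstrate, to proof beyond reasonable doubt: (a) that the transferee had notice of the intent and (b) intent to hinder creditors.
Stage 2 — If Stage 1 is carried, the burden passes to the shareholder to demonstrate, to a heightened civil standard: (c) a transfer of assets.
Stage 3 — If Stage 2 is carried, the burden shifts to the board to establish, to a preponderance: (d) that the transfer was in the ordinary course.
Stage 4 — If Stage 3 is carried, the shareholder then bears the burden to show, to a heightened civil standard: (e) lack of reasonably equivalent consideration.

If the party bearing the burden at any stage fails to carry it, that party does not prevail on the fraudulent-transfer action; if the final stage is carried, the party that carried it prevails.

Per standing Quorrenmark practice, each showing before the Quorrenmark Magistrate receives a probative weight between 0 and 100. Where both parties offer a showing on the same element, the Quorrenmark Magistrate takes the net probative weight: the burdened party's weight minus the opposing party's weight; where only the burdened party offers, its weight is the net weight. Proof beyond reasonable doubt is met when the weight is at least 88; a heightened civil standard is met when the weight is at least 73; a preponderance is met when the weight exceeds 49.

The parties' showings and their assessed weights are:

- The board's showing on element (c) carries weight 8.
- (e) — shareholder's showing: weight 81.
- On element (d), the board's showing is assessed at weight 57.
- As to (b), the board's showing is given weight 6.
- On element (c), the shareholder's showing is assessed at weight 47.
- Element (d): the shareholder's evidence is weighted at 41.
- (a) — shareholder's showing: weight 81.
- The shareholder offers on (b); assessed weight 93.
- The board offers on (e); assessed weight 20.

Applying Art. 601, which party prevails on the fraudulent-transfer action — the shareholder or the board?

board

Stage 1 (shareholder, proof beyond reasonable doubt, weight is at least 88): (a) 81 < 88 — fails; (b) net 93−6=87 < 88 — fails.
  Not every element is met, so the shareholder fails to carry Stage 1.
So the board prevails.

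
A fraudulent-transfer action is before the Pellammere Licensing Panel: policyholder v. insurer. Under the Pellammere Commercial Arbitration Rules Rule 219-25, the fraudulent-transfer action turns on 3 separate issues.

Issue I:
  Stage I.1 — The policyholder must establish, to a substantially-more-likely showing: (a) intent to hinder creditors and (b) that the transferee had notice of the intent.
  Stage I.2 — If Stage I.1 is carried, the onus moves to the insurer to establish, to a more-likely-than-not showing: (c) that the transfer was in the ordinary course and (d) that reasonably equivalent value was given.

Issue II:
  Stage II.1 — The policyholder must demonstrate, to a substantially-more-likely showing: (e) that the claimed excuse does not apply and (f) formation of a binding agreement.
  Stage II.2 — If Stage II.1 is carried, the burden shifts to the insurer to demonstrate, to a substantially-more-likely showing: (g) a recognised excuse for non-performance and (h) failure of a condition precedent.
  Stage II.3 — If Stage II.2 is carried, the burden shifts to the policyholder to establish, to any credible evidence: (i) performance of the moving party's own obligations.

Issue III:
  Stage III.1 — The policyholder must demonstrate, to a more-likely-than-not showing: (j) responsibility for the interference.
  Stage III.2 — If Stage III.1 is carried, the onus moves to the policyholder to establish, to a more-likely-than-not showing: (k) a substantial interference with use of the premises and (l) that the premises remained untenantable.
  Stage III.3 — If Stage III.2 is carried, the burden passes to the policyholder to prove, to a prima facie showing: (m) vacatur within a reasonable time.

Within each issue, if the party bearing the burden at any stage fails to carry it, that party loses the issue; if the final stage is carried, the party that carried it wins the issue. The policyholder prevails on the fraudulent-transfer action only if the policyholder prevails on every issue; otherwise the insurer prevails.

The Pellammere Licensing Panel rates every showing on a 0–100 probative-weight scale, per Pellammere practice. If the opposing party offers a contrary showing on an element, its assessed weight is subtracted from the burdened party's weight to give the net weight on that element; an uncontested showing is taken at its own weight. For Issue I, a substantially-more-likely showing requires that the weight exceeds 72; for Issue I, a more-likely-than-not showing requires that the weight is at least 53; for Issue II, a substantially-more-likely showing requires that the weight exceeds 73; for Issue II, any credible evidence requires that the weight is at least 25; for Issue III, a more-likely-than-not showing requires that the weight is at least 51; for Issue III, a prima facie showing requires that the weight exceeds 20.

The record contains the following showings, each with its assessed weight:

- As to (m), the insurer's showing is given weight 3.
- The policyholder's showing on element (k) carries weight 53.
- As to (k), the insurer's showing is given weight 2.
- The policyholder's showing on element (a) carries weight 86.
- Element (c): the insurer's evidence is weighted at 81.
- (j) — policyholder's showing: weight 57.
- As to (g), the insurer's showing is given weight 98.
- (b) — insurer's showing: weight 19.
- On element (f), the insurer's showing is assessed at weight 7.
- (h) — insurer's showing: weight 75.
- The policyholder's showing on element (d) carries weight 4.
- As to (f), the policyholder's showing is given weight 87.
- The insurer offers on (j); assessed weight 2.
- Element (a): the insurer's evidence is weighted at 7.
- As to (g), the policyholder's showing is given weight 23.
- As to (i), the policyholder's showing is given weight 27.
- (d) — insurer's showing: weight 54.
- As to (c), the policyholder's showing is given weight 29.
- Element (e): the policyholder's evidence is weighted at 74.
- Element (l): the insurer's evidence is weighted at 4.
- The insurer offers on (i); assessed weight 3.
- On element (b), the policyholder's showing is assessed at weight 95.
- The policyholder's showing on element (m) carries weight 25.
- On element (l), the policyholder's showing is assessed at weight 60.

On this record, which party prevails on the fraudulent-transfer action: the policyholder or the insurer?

— Issue I —
Stage I.1 (policyholder, a substantially-more-likely showing, weight exceeds 72): (a) net 86−7=79 > 72 — meets; (b) net 95−19=76 > 72 — meets.
  All elements met. The burden passes to the insurer.
Stage I.2 (insurer, a more-likely-than-not showing, weight is at least 53): (c) net 81−29=52 < 53 — fails; (d) net 54−4=50 < 53 — fails.
  The insurer does not carry Stage I.2.
The analysis ends at Stage I.2; the policyholder prevails on this issue.
— Issue II —
Stage II.1 (policyholder, a substantially-more-likely showing, weight exceeds 73): (e) 74 > 73 — meets; (f) net 87−7=80 > 73 — meets.
  The policyholder carries Stage II.1; the insurer now bears the burden.
Stage II.2 (insurer, a substantially-more-likely showing, weight exceeds 73): (g) net 98−23=75 > 73 — meets; (h) 75 > 73 — meets.
  Stage II.2 carried; the burden shifts to the policyholder.
Stage II.3 (policyholder, any credible evidence, weight is at least 25): (i) net 27−3=24 < 25 — fails.
  Not every element is met, so the policyholder fails to carry Stage II.3.
So the insurer prevails on this issue.
— Issue III —
Stage III.1 (policyholder, a more-likely-than-not showing, weight is at least 51): (j) net 57−2=55 ≥ 51 — meets.
  All elements met. The policyholder retains the burden for Stage III.2.
Stage III.2 (policyholder, a more-likely-than-not showing, weight is at least 51): (k) net 53−2=51 ≥ 51 — meets; (l) net 60−4=56 ≥ 51 — meets.
  All elements met. The policyholder retains the burden for Stage III.3.
Stage III.3 (policyholder, a prima facie showing, weight exceeds 20): (m) net 25−3=22 > 20 — meets.
  The policyholder carries the last stage.
Every stage carried; the policyholder prevails on this issue.
Per-issue: Issue I → policyholder; Issue II → insurer; Issue III → policyholder. The policyholder must prevail on every issue; overall, the insurer prevails.

insurer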